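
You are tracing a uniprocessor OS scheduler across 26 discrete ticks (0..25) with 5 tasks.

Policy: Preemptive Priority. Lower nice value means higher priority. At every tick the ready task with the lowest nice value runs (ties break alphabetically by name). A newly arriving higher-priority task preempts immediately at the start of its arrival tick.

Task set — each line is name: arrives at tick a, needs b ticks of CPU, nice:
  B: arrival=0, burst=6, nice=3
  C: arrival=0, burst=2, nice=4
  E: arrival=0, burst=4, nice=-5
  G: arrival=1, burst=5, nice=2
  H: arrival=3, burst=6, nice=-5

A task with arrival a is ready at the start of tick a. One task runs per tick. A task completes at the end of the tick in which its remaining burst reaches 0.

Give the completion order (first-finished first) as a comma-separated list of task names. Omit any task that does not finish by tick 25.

t=0: ready={B,C,E} → run E
t=1: ready={B,C,E,G} → run E
t=2: ready={B,C,E,G} → run E
t=3: ready={B,C,E,G,H} → run E
t=4: ready={B,C,G,H} → run H
t=5: ready={B,C,G,H} → run H
t=6: ready={B,C,G,H} → run H
t=7: ready={B,C,G,H} → run H
t=8: ready={B,C,G,H} → run H
t=9: ready={B,C,G,H} → run H
t=10: ready={B,C,G} → run G
t=11: ready={B,C,G} → run G
t=12: ready={B,C,G} → run G
t=13: ready={B,C,G} → run G
t=14: ready={B,C,G} → run G
t=15: ready={B,C} → run B
t=16: ready={B,C} → run B
t=17: ready={B,C} → run B
t=18: ready={B,C} → run B
t=19: ready={B,C} → run B
t=20: ready={B,C} → run B
t=21: ready={C} → run C
t=22: ready={C} → run C
t=23: (idle)
t=24: (idle)
t=25: (idle)

completion order = E, H, G, B, C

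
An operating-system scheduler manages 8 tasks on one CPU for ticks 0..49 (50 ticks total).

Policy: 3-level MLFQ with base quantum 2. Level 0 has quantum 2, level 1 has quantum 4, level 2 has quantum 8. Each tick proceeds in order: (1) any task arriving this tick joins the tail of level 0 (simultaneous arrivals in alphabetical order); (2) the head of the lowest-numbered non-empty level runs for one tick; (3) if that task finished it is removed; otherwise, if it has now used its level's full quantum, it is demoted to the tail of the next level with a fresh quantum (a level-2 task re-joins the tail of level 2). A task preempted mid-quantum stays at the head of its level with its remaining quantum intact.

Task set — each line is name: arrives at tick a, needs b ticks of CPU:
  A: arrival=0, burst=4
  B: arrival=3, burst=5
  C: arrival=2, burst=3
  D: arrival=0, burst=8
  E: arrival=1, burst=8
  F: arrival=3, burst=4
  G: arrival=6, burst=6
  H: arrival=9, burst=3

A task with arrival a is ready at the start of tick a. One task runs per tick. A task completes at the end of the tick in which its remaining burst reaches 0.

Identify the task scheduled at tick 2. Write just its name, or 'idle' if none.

running at tick 2 = D

t=0: L0/L1/L2 = AD/-/- → run A
t=1: L0/L1/L2 = ADE/-/- → run A
t=2: L0/L1/L2 = DEC/A/- → run D
t=3: L0/L1/L2 = DECBF/A/- → run D
t=4: L0/L1/L2 = ECBF/AD/- → run E
t=5: L0/L1/L2 = ECBF/AD/- → run E
t=6: L0/L1/L2 = CBFG/ADE/- → run C
t=7: L0/L1/L2 = CBFG/ADE/- → run C
t=8: L0/L1/L2 = BFG/ADEC/- → run B
t=9: L0/L1/L2 = BFGH/ADEC/- → run B
t=10: L0/L1/L2 = FGH/ADECB/- → run F
t=11: L0/L1/L2 = FGH/ADECB/- → run F
t=12: L0/L1/L2 = GH/ADECBF/- → run G
t=13: L0/L1/L2 = GH/ADECBF/- → run G
t=14: L0/L1/L2 = H/ADECBFG/- → run H
t=15: L0/L1/L2 = H/ADECBFG/- → run H
t=16: L0/L1/L2 = -/ADECBFGH/- → run A
t=17: L0/L1/L2 = -/ADECBFGH/- → run A
t=18: L0/L1/L2 = -/DECBFGH/- → run D
t=19: L0/L1/L2 = -/DECBFGH/- → run D
t=20: L0/L1/L2 = -/DECBFGH/- → run D
t=21: L0/L1/L2 = -/DECBFGH/- → run D
t=22: L0/L1/L2 = -/ECBFGH/D → run E
t=23: L0/L1/L2 = -/ECBFGH/D → run E
t=24: L0/L1/L2 = -/ECBFGH/D → run E
t=25: L0/L1/L2 = -/ECBFGH/D → run E
t=26: L0/L1/L2 = -/CBFGH/DE → run C
t=27: L0/L1/L2 = -/BFGH/DE → run B
t=28: L0/L1/L2 = -/BFGH/DE → run B
t=29: L0/L1/L2 = -/BFGH/DE → run B
t=30: L0/L1/L2 = -/FGH/DE → run F
t=31: L0/L1/L2 = -/FGH/DE → run F
t=32: L0/L1/L2 = -/GH/DE → run G
t=33: L0/L1/L2 = -/GH/DE → run G
t=34: L0/L1/L2 = -/GH/DE → run G
t=35: L0/L1/L2 = -/GH/DE → run G
t=36: L0/L1/L2 = -/H/DE → run H
t=37: L0/L1/L2 = -/-/DE → run D
t=38: L0/L1/L2 = -/-/DE → run D
t=39: L0/L1/L2 = -/-/E → run E
t=40: L0/L1/L2 = -/-/E → run E
t=41: (idle)
t=42: (idle)
t=43: (idle)
t=44: (idle)
t=45: (idle)
t=46: (idle)
t=47: (idle)
t=48: (idle)
t=49: (idle)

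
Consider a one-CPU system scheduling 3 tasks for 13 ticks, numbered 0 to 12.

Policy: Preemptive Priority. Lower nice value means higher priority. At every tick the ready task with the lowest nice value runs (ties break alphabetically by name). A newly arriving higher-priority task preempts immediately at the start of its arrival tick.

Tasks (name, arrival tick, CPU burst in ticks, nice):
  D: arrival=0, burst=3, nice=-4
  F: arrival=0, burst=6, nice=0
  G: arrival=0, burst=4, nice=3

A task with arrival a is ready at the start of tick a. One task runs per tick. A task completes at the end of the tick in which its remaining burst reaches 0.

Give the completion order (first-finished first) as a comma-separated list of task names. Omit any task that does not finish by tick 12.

t=0: ready={D,F,G} → run D
t=1: ready={D,F,G} → run D
t=2: ready={D,F,G} → run D
t=3: ready={F,G} → run F
t=4: ready={F,G} → run F
t=5: ready={F,G} → run F
t=6: ready={F,G} → run F
t=7: ready={F,G} → run F
t=8: ready={F,G} → run F
t=9: ready={G} → run G
t=10: ready={G} → run G
t=11: ready={G} → run G
t=12: ready={G} → run G

completion order = D, F, G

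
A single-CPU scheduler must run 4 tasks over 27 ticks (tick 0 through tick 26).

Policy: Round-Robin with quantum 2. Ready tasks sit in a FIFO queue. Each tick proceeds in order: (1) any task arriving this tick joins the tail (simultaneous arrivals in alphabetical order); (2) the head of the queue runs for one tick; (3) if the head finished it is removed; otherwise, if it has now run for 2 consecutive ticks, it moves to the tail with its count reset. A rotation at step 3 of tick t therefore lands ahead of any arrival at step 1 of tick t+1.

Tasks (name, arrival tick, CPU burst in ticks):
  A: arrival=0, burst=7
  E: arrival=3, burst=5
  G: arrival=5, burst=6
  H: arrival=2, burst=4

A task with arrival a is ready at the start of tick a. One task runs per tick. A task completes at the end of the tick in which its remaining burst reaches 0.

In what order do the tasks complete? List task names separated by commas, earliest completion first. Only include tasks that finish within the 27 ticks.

t=0: queue=[A] q_used=0 → run A
t=1: queue=[A] q_used=1 → run A
t=2: queue=[A,H] q_used=0 → run A
t=3: queue=[A,H,E] q_used=1 → run A
t=4: queue=[H,E,A] q_used=0 → run H
t=5: queue=[H,E,A,G] q_used=1 → run H
t=6: queue=[E,A,G,H] q_used=0 → run E
t=7: queue=[E,A,G,H] q_used=1 → run E
t=8: queue=[A,G,H,E] q_used=0 → run A
t=9: queue=[A,G,H,E] q_used=1 → run A
t=10: queue=[G,H,E,A] q_used=0 → run G
t=11: queue=[G,H,E,A] q_used=1 → run G
t=12: queue=[H,E,A,G] q_used=0 → run H
t=13: queue=[H,E,A,G] q_used=1 → run H
t=14: queue=[E,A,G] q_used=0 → run E
t=15: queue=[E,A,G] q_used=1 → run E
t=16: queue=[A,G,E] q_used=0 → run A
t=17: queue=[G,E] q_used=0 → run G
t=18: queue=[G,E] q_used=1 → run G
t=19: queue=[E,G] q_used=0 → run E
t=20: queue=[G] q_used=0 → run G
t=21: queue=[G] q_used=1 → run G
t=22: (idle)
t=23: (idle)
t=24: (idle)
t=25: (idle)
t=26: (idle)

completion order = H, A, E, G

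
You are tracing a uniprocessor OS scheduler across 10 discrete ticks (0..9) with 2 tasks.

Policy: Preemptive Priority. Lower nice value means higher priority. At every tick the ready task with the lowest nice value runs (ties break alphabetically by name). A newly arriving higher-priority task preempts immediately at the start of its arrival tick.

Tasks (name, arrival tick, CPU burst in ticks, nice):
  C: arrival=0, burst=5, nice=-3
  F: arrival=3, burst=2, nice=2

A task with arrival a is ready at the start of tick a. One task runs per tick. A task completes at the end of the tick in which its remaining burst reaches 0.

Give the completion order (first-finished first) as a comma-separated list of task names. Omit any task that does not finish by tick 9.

completion order = C, F

t=0: ready={C} → run C
t=1: ready={C} → run C
t=2: ready={C} → run C
t=3: ready={C,F} → run C
t=4: ready={C,F} → run C
t=5: ready={F} → run F
t=6: ready={F} → run F
t=7: (idle)
t=8: (idle)
t=9: (idle)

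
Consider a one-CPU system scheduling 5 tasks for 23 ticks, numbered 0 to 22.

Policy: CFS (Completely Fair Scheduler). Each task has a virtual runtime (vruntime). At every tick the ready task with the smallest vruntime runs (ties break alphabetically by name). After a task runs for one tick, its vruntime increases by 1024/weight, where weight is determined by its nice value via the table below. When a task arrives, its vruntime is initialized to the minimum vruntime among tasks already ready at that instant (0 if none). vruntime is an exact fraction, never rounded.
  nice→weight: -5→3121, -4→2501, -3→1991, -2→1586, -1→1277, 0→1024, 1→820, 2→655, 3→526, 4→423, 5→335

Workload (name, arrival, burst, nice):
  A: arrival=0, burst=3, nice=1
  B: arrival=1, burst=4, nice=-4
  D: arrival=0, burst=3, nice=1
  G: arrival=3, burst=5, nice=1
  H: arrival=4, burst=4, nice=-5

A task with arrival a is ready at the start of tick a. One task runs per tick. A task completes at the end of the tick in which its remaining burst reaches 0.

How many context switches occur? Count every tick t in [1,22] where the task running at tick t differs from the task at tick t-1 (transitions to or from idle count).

t=0: vr[A=0 D=0] → run A
t=1: vr[A=256/205 B=0 D=0] → run B
t=2: vr[A=256/205 B=1024/2501 D=0] → run D
t=3: vr[A=256/205 B=1024/2501 D=256/205 G=1024/2501] → run B
t=4: vr[A=256/205 B=2048/2501 D=256/205 G=1024/2501 H=1024/2501] → run G
t=5: vr[A=256/205 B=2048/2501 D=256/205 G=20736/12505 H=1024/2501] → run H
t=6: vr[A=256/205 B=2048/2501 D=256/205 G=20736/12505 H=5756928/7805621] → run H
t=7: vr[A=256/205 B=2048/2501 D=256/205 G=20736/12505 H=8317952/7805621] → run B
t=8: vr[A=256/205 B=3072/2501 D=256/205 G=20736/12505 H=8317952/7805621] → run H
t=9: vr[A=256/205 B=3072/2501 D=256/205 G=20736/12505 H=10878976/7805621] → run B
t=10: vr[A=256/205 D=256/205 G=20736/12505 H=10878976/7805621] → run A
t=11: vr[A=512/205 D=256/205 G=20736/12505 H=10878976/7805621] → run D
t=12: vr[A=512/205 D=512/205 G=20736/12505 H=10878976/7805621] → run H
t=13: vr[A=512/205 D=512/205 G=20736/12505] → run G
t=14: vr[A=512/205 D=512/205 G=36352/12505] → run A
t=15: vr[D=512/205 G=36352/12505] → run D
t=16: vr[G=36352/12505] → run G
t=17: vr[G=51968/12505] → run G
t=18: vr[G=67584/12505] → run G
t=19: (idle)
t=20: (idle)
t=21: (idle)
t=22: (idle)

context switches = 16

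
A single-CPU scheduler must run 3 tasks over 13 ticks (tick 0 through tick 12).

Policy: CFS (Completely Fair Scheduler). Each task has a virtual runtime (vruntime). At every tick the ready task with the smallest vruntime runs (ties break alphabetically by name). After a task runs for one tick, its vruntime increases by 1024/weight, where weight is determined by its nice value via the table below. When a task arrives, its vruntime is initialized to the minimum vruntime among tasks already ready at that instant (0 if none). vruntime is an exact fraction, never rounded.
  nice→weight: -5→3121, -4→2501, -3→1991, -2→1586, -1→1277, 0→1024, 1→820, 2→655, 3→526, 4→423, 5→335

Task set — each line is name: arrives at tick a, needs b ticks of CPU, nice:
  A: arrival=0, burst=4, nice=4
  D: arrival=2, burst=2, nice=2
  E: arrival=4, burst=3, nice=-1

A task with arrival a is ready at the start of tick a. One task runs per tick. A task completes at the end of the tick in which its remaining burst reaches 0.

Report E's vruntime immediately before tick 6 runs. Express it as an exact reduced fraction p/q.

vruntime(E, start of tick 6) = 2549868544/353812005

t=0: vr[A=0] → run A
t=1: vr[A=1024/423] → run A
t=2: vr[A=2048/423 D=2048/423] → run A
t=3: vr[A=1024/141 D=2048/423] → run D
t=4: vr[A=1024/141 D=1774592/277065 E=1774592/277065] → run D
t=5: vr[A=1024/141 E=1774592/277065] → run E
t=6: vr[A=1024/141 E=2549868544/353812005] → run E
t=7: vr[A=1024/141 E=2833583104/353812005] → run A
t=8: vr[E=2833583104/353812005] → run E
t=9: (idle)
t=10: (idle)
t=11: (idle)
t=12: (idle)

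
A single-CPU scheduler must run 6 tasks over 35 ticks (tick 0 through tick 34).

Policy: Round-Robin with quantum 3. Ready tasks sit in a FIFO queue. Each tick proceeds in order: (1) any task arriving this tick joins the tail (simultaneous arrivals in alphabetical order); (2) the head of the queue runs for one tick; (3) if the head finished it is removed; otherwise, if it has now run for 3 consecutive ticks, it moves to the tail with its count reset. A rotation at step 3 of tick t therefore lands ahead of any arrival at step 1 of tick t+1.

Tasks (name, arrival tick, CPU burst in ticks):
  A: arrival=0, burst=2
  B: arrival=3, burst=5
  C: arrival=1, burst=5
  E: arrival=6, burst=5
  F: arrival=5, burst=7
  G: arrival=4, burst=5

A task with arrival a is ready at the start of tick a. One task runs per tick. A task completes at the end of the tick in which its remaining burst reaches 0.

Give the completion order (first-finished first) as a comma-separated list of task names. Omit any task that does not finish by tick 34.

t=0: queue=[A] q_used=0 → run A
t=1: queue=[A,C] q_used=1 → run A
t=2: queue=[C] q_used=0 → run C
t=3: queue=[C,B] q_used=1 → run C
t=4: queue=[C,B,G] q_used=2 → run C
t=5: queue=[B,G,C,F] q_used=0 → run B
t=6: queue=[B,G,C,F,E] q_used=1 → run B
t=7: queue=[B,G,C,F,E] q_used=2 → run B
t=8: queue=[G,C,F,E,B] q_used=0 → run G
t=9: queue=[G,C,F,E,B] q_used=1 → run G
t=10: queue=[G,C,F,E,B] q_used=2 → run G
t=11: queue=[C,F,E,B,G] q_used=0 → run C
t=12: queue=[C,F,E,B,G] q_used=1 → run C
t=13: queue=[F,E,B,G] q_used=0 → run F
t=14: queue=[F,E,B,G] q_used=1 → run F
t=15: queue=[F,E,B,G] q_used=2 → run F
t=16: queue=[E,B,G,F] q_used=0 → run E
t=17: queue=[E,B,G,F] q_used=1 → run E
t=18: queue=[E,B,G,F] q_used=2 → run E
t=19: queue=[B,G,F,E] q_used=0 → run B
t=20: queue=[B,G,F,E] q_used=1 → run B
t=21: queue=[G,F,E] q_used=0 → run G
t=22: queue=[G,F,E] q_used=1 → run G
t=23: queue=[F,E] q_used=0 → run F
t=24: queue=[F,E] q_used=1 → run F
t=25: queue=[F,E] q_used=2 → run F
t=26: queue=[E,F] q_used=0 → run E
t=27: queue=[E,F] q_used=1 → run E
t=28: queue=[F] q_used=0 → run F
t=29: (idle)
t=30: (idle)
t=31: (idle)
t=32: (idle)
t=33: (idle)
t=34: (idle)

completion order = A, C, B, G, E, F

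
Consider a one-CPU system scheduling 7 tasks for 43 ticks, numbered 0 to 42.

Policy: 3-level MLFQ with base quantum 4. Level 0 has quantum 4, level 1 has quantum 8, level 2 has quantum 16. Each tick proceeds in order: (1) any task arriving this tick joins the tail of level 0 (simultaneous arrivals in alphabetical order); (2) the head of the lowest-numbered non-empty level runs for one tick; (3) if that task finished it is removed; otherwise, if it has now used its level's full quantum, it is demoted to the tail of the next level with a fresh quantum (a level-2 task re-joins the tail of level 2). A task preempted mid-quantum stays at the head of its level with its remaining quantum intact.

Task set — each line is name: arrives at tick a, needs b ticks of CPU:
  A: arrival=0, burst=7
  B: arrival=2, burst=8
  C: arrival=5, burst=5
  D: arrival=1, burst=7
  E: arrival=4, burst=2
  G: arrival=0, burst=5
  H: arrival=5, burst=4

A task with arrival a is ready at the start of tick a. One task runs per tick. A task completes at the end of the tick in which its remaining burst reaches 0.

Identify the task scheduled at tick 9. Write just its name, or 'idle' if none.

t=0: L0/L1/L2 = AG/-/- → run A
t=1: L0/L1/L2 = AGD/-/- → run A
t=2: L0/L1/L2 = AGDB/-/- → run A
t=3: L0/L1/L2 = AGDB/-/- → run A
t=4: L0/L1/L2 = GDBE/A/- → run G
t=5: L0/L1/L2 = GDBECH/A/- → run G
t=6: L0/L1/L2 = GDBECH/A/- → run G
t=7: L0/L1/L2 = GDBECH/A/- → run G
t=8: L0/L1/L2 = DBECH/AG/- → run D
t=9: L0/L1/L2 = DBECH/AG/- → run D
t=10: L0/L1/L2 = DBECH/AG/- → run D
t=11: L0/L1/L2 = DBECH/AG/- → run D
t=12: L0/L1/L2 = BECH/AGD/- → run B
t=13: L0/L1/L2 = BECH/AGD/- → run B
t=14: L0/L1/L2 = BECH/AGD/- → run B
t=15: L0/L1/L2 = BECH/AGD/- → run B
t=16: L0/L1/L2 = ECH/AGDB/- → run E
t=17: L0/L1/L2 = ECH/AGDB/- → run E
t=18: L0/L1/L2 = CH/AGDB/- → run C
t=19: L0/L1/L2 = CH/AGDB/- → run C
t=20: L0/L1/L2 = CH/AGDB/- → run C
t=21: L0/L1/L2 = CH/AGDB/- → run C
t=22: L0/L1/L2 = H/AGDBC/- → run H
t=23: L0/L1/L2 = H/AGDBC/- → run H
t=24: L0/L1/L2 = H/AGDBC/- → run H
t=25: L0/L1/L2 = H/AGDBC/- → run H
t=26: L0/L1/L2 = -/AGDBC/- → run A
t=27: L0/L1/L2 = -/AGDBC/- → run A
t=28: L0/L1/L2 = -/AGDBC/- → run A
t=29: L0/L1/L2 = -/GDBC/- → run G
t=30: L0/L1/L2 = -/DBC/- → run D
t=31: L0/L1/L2 = -/DBC/- → run D
t=32: L0/L1/L2 = -/DBC/- → run D
t=33: L0/L1/L2 = -/BC/- → run B
t=34: L0/L1/L2 = -/BC/- → run B
t=35: L0/L1/L2 = -/BC/- → run B
t=36: L0/L1/L2 = -/BC/- → run B
t=37: L0/L1/L2 = -/C/- → run C
t=38: (idle)
t=39: (idle)
t=40: (idle)
t=41: (idle)
t=42: (idle)

running at tick 9 = D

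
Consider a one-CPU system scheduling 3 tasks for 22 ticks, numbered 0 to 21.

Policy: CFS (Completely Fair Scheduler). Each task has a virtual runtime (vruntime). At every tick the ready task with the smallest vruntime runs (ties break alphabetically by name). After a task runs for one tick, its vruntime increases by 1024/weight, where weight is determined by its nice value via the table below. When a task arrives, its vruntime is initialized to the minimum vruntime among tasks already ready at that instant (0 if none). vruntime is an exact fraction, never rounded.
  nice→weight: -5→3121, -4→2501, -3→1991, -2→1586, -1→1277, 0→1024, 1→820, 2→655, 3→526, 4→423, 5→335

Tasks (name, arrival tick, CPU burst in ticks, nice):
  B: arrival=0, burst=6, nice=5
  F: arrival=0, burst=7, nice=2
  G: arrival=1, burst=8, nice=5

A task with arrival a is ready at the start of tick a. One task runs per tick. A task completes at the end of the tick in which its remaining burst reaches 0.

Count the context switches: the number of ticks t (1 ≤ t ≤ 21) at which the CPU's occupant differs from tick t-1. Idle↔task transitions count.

context switches = 17

t=0: vr[B=0 F=0] → run B
t=1: vr[B=1024/335 F=0 G=0] → run F
t=2: vr[B=1024/335 F=1024/655 G=0] → run G
t=3: vr[B=1024/335 F=1024/655 G=1024/335] → run F
t=4: vr[B=1024/335 F=2048/655 G=1024/335] → run B
t=5: vr[B=2048/335 F=2048/655 G=1024/335] → run G
t=6: vr[B=2048/335 F=2048/655 G=2048/335] → run F
t=7: vr[B=2048/335 F=3072/655 G=2048/335] → run F
t=8: vr[B=2048/335 F=4096/655 G=2048/335] → run B
t=9: vr[B=3072/335 F=4096/655 G=2048/335] → run G
t=10: vr[B=3072/335 F=4096/655 G=3072/335] → run F
t=11: vr[B=3072/335 F=1024/131 G=3072/335] → run F
t=12: vr[B=3072/335 F=6144/655 G=3072/335] → run B
t=13: vr[B=4096/335 F=6144/655 G=3072/335] → run G
t=14: vr[B=4096/335 F=6144/655 G=4096/335] → run F
t=15: vr[B=4096/335 G=4096/335] → run B
t=16: vr[B=1024/67 G=4096/335] → run G
t=17: vr[B=1024/67 G=1024/67] → run B
t=18: vr[G=1024/67] → run G
t=19: vr[G=6144/335] → run G
t=20: vr[G=7168/335] → run G
t=21: (idle)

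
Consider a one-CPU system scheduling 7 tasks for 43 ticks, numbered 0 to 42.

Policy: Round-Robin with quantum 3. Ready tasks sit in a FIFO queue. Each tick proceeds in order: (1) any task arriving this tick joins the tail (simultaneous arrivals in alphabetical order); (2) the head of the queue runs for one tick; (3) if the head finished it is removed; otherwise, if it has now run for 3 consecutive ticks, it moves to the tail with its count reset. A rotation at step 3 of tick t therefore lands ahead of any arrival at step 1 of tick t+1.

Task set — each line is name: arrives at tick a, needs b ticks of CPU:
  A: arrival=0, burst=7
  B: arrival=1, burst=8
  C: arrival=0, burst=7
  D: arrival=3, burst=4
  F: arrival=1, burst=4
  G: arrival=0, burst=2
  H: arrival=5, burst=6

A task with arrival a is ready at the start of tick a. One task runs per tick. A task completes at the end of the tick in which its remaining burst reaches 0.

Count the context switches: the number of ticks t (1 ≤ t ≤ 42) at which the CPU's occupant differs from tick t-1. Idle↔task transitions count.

context switches = 16

t=0: queue=[A,C,G] q_used=0 → run A
t=1: queue=[A,C,G,B,F] q_used=1 → run A
t=2: queue=[A,C,G,B,F] q_used=2 → run A
t=3: queue=[C,G,B,F,A,D] q_used=0 → run C
t=4: queue=[C,G,B,F,A,D] q_used=1 → run C
t=5: queue=[C,G,B,F,A,D,H] q_used=2 → run C
t=6: queue=[G,B,F,A,D,H,C] q_used=0 → run G
t=7: queue=[G,B,F,A,D,H,C] q_used=1 → run G
t=8: queue=[B,F,A,D,H,C] q_used=0 → run B
t=9: queue=[B,F,A,D,H,C] q_used=1 → run B
t=10: queue=[B,F,A,D,H,C] q_used=2 → run B
t=11: queue=[F,A,D,H,C,B] q_used=0 → run F
t=12: queue=[F,A,D,H,C,B] q_used=1 → run F
t=13: queue=[F,A,D,H,C,B] q_used=2 → run F
t=14: queue=[A,D,H,C,B,F] q_used=0 → run A
t=15: queue=[A,D,H,C,B,F] q_used=1 → run A
t=16: queue=[A,D,H,C,B,F] q_used=2 → run A
t=17: queue=[D,H,C,B,F,A] q_used=0 → run D
t=18: queue=[D,H,C,B,F,A] q_used=1 → run D
t=19: queue=[D,H,C,B,F,A] q_used=2 → run D
t=20: queue=[H,C,B,F,A,D] q_used=0 → run H
t=21: queue=[H,C,B,F,A,D] q_used=1 → run H
t=22: queue=[H,C,B,F,A,D] q_used=2 → run H
t=23: queue=[C,B,F,A,D,H] q_used=0 → run C
t=24: queue=[C,B,F,A,D,H] q_used=1 → run C
t=25: queue=[C,B,F,A,D,H] q_used=2 → run C
t=26: queue=[B,F,A,D,H,C] q_used=0 → run B
t=27: queue=[B,F,A,D,H,C] q_used=1 → run B
t=28: queue=[B,F,A,D,H,C] q_used=2 → run B
t=29: queue=[F,A,D,H,C,B] q_used=0 → run F
t=30: queue=[A,D,H,C,B] q_used=0 → run A
t=31: queue=[D,H,C,B] q_used=0 → run D
t=32: queue=[H,C,B] q_used=0 → run H
t=33: queue=[H,C,B] q_used=1 → run H
t=34: queue=[H,C,B] q_used=2 → run H
t=35: queue=[C,B] q_used=0 → run C
t=36: queue=[B] q_used=0 → run B
t=37: queue=[B] q_used=1 → run B
t=38: (idle)
t=39: (idle)
t=40: (idle)
t=41: (idle)
t=42: (idle)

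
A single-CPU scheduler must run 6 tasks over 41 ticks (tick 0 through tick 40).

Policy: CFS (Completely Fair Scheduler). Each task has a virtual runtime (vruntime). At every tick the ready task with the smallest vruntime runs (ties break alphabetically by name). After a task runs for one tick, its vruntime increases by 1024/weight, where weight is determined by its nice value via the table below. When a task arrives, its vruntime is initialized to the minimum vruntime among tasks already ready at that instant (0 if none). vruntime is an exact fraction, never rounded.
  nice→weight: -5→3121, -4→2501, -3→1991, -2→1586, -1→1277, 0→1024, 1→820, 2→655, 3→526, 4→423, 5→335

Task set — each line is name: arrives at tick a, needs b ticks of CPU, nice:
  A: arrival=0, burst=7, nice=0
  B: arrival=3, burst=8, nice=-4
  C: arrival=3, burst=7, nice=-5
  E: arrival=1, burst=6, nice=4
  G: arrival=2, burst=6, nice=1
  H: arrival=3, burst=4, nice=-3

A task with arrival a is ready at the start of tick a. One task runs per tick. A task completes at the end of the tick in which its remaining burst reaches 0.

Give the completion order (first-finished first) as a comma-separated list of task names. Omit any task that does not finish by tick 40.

completion order = H, C, B, A, G, E

t=0: vr[A=0] → run A
t=1: vr[A=1 E=1] → run A
t=2: vr[A=2 E=1 G=1] → run E
t=3: vr[A=2 B=1 C=1 E=1447/423 G=1 H=1] → run B
t=4: vr[A=2 B=3525/2501 C=1 E=1447/423 G=1 H=1] → run C
t=5: vr[A=2 B=3525/2501 C=4145/3121 E=1447/423 G=1 H=1] → run G
t=6: vr[A=2 B=3525/2501 C=4145/3121 E=1447/423 G=461/205 H=1] → run H
t=7: vr[A=2 B=3525/2501 C=4145/3121 E=1447/423 G=461/205 H=3015/1991] → run C
t=8: vr[A=2 B=3525/2501 C=5169/3121 E=1447/423 G=461/205 H=3015/1991] → run B
t=9: vr[A=2 B=4549/2501 C=5169/3121 E=1447/423 G=461/205 H=3015/1991] → run H
t=10: vr[A=2 B=4549/2501 C=5169/3121 E=1447/423 G=461/205 H=4039/1991] → run C
t=11: vr[A=2 B=4549/2501 C=6193/3121 E=1447/423 G=461/205 H=4039/1991] → run B
t=12: vr[A=2 B=5573/2501 C=6193/3121 E=1447/423 G=461/205 H=4039/1991] → run C
t=13: vr[A=2 B=5573/2501 C=7217/3121 E=1447/423 G=461/205 H=4039/1991] → run A
t=14: vr[A=3 B=5573/2501 C=7217/3121 E=1447/423 G=461/205 H=4039/1991] → run H
t=15: vr[A=3 B=5573/2501 C=7217/3121 E=1447/423 G=461/205 H=5063/1991] → run B
t=16: vr[A=3 B=6597/2501 C=7217/3121 E=1447/423 G=461/205 H=5063/1991] → run G
t=17: vr[A=3 B=6597/2501 C=7217/3121 E=1447/423 G=717/205 H=5063/1991] → run C
t=18: vr[A=3 B=6597/2501 C=8241/3121 E=1447/423 G=717/205 H=5063/1991] → run H
t=19: vr[A=3 B=6597/2501 C=8241/3121 E=1447/423 G=717/205] → run B
t=20: vr[A=3 B=7621/2501 C=8241/3121 E=1447/423 G=717/205] → run C
t=21: vr[A=3 B=7621/2501 C=9265/3121 E=1447/423 G=717/205] → run C
t=22: vr[A=3 B=7621/2501 E=1447/423 G=717/205] → run A
t=23: vr[A=4 B=7621/2501 E=1447/423 G=717/205] → run B
t=24: vr[A=4 B=8645/2501 E=1447/423 G=717/205] → run E
t=25: vr[A=4 B=8645/2501 E=2471/423 G=717/205] → run B
t=26: vr[A=4 B=9669/2501 E=2471/423 G=717/205] → run G
t=27: vr[A=4 B=9669/2501 E=2471/423 G=973/205] → run B
t=28: vr[A=4 E=2471/423 G=973/205] → run A
t=29: vr[A=5 E=2471/423 G=973/205] → run G
t=30: vr[A=5 E=2471/423 G=1229/205] → run A
t=31: vr[A=6 E=2471/423 G=1229/205] → run E
t=32: vr[A=6 E=1165/141 G=1229/205] → run G
t=33: vr[A=6 E=1165/141 G=297/41] → run A
t=34: vr[E=1165/141 G=297/41] → run G
t=35: vr[E=1165/141] → run E
t=36: vr[E=4519/423] → run E
t=37: vr[E=5543/423] → run E
t=38: (idle)
t=39: (idle)
t=40: (idle)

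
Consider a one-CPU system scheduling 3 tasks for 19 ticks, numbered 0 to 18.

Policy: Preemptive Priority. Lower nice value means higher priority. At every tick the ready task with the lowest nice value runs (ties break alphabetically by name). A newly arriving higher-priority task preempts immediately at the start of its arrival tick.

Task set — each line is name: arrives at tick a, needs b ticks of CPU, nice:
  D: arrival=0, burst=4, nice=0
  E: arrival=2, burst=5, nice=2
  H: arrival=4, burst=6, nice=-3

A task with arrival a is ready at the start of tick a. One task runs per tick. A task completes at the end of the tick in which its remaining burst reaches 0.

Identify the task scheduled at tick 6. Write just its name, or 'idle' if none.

t=0: ready={D} → run D
t=1: ready={D} → run D
t=2: ready={D,E} → run D
t=3: ready={D,E} → run D
t=4: ready={E,H} → run H
t=5: ready={E,H} → run H
t=6: ready={E,H} → run H
t=7: ready={E,H} → run H
t=8: ready={E,H} → run H
t=9: ready={E,H} → run H
t=10: ready={E} → run E
t=11: ready={E} → run E
t=12: ready={E} → run E
t=13: ready={E} → run E
t=14: ready={E} → run E
t=15: (idle)
t=16: (idle)
t=17: (idle)
t=18: (idle)

running at tick 6 = H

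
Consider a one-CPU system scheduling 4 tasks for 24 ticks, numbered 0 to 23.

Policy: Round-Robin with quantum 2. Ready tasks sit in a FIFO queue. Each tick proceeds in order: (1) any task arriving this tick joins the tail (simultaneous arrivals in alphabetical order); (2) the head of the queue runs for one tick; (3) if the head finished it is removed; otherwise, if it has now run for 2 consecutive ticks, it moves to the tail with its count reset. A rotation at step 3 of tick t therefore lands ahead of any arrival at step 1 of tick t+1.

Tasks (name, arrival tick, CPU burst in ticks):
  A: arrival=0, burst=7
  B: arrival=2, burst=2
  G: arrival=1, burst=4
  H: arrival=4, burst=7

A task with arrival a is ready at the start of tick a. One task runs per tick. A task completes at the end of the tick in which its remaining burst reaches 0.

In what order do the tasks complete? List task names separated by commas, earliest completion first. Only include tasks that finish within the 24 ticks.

completion order = B, G, A, H

t=0: queue=[A] q_used=0 → run A
t=1: queue=[A,G] q_used=1 → run A
t=2: queue=[G,A,B] q_used=0 → run G
t=3: queue=[G,A,B] q_used=1 → run G
t=4: queue=[A,B,G,H] q_used=0 → run A
t=5: queue=[A,B,G,H] q_used=1 → run A
t=6: queue=[B,G,H,A] q_used=0 → run B
t=7: queue=[B,G,H,A] q_used=1 → run B
t=8: queue=[G,H,A] q_used=0 → run G
t=9: queue=[G,H,A] q_used=1 → run G
t=10: queue=[H,A] q_used=0 → run H
t=11: queue=[H,A] q_used=1 → run H
t=12: queue=[A,H] q_used=0 → run A
t=13: queue=[A,H] q_used=1 → run A
t=14: queue=[H,A] q_used=0 → run H
t=15: queue=[H,A] q_used=1 → run H
t=16: queue=[A,H] q_used=0 → run A
t=17: queue=[H] q_used=0 → run H
t=18: queue=[H] q_used=1 → run H
t=19: queue=[H] q_used=0 → run H
t=20: (idle)
t=21: (idle)
t=22: (idle)
t=23: (idle)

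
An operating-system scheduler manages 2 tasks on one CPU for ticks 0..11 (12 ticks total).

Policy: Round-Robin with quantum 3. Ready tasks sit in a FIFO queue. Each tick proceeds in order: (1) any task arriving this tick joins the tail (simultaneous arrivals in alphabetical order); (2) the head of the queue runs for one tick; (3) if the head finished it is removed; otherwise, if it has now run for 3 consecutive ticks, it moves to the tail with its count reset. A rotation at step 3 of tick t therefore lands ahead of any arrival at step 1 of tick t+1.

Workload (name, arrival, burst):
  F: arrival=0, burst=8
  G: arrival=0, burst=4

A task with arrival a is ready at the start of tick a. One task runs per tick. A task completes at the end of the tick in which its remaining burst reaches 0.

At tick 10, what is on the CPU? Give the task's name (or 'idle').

t=0: queue=[F,G] q_used=0 → run F
t=1: queue=[F,G] q_used=1 → run F
t=2: queue=[F,G] q_used=2 → run F
t=3: queue=[G,F] q_used=0 → run G
t=4: queue=[G,F] q_used=1 → run G
t=5: queue=[G,F] q_used=2 → run G
t=6: queue=[F,G] q_used=0 → run F
t=7: queue=[F,G] q_used=1 → run F
t=8: queue=[F,G] q_used=2 → run F
t=9: queue=[G,F] q_used=0 → run G
t=10: queue=[F] q_used=0 → run F
t=11: queue=[F] q_used=1 → run F

running at tick 10 = F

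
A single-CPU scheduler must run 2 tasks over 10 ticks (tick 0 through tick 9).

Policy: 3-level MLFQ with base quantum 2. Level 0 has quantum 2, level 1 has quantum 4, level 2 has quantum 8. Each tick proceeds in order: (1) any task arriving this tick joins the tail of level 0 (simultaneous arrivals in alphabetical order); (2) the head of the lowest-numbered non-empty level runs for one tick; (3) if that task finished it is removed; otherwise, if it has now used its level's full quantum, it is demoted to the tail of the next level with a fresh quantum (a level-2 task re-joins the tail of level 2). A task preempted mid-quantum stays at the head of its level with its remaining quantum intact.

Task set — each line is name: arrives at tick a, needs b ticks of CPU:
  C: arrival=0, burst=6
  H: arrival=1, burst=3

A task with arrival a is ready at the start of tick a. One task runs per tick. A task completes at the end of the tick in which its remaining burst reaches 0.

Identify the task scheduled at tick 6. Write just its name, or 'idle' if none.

t=0: L0/L1/L2 = C/-/- → run C
t=1: L0/L1/L2 = CH/-/- → run C
t=2: L0/L1/L2 = H/C/- → run H
t=3: L0/L1/L2 = H/C/- → run H
t=4: L0/L1/L2 = -/CH/- → run C
t=5: L0/L1/L2 = -/CH/- → run C
t=6: L0/L1/L2 = -/CH/- → run C
t=7: L0/L1/L2 = -/CH/- → run C
t=8: L0/L1/L2 = -/H/- → run H
t=9: (idle)

running at tick 6 = C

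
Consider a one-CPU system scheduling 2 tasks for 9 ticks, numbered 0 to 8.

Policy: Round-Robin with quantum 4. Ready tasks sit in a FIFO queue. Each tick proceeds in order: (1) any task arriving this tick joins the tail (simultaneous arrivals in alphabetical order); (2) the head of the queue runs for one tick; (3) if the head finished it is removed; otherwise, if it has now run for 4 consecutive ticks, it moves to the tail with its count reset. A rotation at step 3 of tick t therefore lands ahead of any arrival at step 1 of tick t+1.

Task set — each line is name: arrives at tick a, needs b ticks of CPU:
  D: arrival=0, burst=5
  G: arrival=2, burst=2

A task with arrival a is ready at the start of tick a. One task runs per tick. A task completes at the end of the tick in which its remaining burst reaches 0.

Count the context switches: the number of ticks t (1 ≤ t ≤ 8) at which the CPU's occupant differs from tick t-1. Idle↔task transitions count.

context switches = 3

t=0: queue=[D] q_used=0 → run D
t=1: queue=[D] q_used=1 → run D
t=2: queue=[D,G] q_used=2 → run D
t=3: queue=[D,G] q_used=3 → run D
t=4: queue=[G,D] q_used=0 → run G
t=5: queue=[G,D] q_used=1 → run G
t=6: queue=[D] q_used=0 → run D
t=7: (idle)
t=8: (idle)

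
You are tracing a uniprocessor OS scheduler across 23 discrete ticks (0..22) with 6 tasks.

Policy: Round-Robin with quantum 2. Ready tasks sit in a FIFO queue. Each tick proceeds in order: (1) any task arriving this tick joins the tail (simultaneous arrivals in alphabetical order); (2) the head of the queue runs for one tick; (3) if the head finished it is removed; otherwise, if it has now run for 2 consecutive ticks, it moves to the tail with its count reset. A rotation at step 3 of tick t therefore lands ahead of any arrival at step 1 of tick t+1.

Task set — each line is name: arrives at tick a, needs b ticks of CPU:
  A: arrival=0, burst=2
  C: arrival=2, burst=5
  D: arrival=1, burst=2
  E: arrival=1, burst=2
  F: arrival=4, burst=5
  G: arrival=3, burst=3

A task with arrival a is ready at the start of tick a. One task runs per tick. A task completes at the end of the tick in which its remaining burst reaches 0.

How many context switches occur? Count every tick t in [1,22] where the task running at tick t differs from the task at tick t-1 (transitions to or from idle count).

t=0: queue=[A] q_used=0 → run A
t=1: queue=[A,D,E] q_used=1 → run A
t=2: queue=[D,E,C] q_used=0 → run D
t=3: queue=[D,E,C,G] q_used=1 → run D
t=4: queue=[E,C,G,F] q_used=0 → run E
t=5: queue=[E,C,G,F] q_used=1 → run E
t=6: queue=[C,G,F] q_used=0 → run C
t=7: queue=[C,G,F] q_used=1 → run C
t=8: queue=[G,F,C] q_used=0 → run G
t=9: queue=[G,F,C] q_used=1 → run G
t=10: queue=[F,C,G] q_used=0 → run F
t=11: queue=[F,C,G] q_used=1 → run F
t=12: queue=[C,G,F] q_used=0 → run C
t=13: queue=[C,G,F] q_used=1 → run C
t=14: queue=[G,F,C] q_used=0 → run G
t=15: queue=[F,C] q_used=0 → run F
t=16: queue=[F,C] q_used=1 → run F
t=17: queue=[C,F] q_used=0 → run C
t=18: queue=[F] q_used=0 → run F
t=19: (idle)
t=20: (idle)
t=21: (idle)
t=22: (idle)

context switches = 11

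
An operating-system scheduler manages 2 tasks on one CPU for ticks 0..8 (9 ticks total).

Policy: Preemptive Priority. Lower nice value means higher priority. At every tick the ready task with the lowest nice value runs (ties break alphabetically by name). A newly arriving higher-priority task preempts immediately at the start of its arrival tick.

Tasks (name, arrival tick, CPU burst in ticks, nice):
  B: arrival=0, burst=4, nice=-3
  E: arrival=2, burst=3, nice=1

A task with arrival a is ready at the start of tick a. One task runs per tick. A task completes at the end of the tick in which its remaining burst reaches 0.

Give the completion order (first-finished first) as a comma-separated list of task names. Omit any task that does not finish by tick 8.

completion order = B, E

t=0: ready={B} → run B
t=1: ready={B} → run B
t=2: ready={B,E} → run B
t=3: ready={B,E} → run B
t=4: ready={E} → run E
t=5: ready={E} → run E
t=6: ready={E} → run E
t=7: (idle)
t=8: (idle)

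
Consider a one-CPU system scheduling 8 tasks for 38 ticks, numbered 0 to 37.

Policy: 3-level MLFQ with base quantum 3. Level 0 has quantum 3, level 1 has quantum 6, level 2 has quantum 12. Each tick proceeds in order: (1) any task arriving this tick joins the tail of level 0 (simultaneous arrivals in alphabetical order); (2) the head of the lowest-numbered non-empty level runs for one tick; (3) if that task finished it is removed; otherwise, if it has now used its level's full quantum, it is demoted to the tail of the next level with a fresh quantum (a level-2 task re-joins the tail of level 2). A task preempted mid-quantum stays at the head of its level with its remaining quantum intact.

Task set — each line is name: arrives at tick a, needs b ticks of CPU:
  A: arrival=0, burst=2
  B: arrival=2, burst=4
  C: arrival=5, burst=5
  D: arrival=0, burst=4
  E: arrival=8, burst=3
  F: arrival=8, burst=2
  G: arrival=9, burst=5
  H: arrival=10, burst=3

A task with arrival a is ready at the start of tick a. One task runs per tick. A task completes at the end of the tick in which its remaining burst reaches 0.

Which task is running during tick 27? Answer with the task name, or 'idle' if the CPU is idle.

running at tick 27 = G

t=0: L0/L1/L2 = AD/-/- → run A
t=1: L0/L1/L2 = AD/-/- → run A
t=2: L0/L1/L2 = DB/-/- → run D
t=3: L0/L1/L2 = DB/-/- → run D
t=4: L0/L1/L2 = DB/-/- → run D
t=5: L0/L1/L2 = BC/D/- → run B
t=6: L0/L1/L2 = BC/D/- → run B
t=7: L0/L1/L2 = BC/D/- → run B
t=8: L0/L1/L2 = CEF/DB/- → run C
t=9: L0/L1/L2 = CEFG/DB/- → run C
t=10: L0/L1/L2 = CEFGH/DB/- → run C
t=11: L0/L1/L2 = EFGH/DBC/- → run E
t=12: L0/L1/L2 = EFGH/DBC/- → run E
t=13: L0/L1/L2 = EFGH/DBC/- → run E
t=14: L0/L1/L2 = FGH/DBC/- → run F
t=15: L0/L1/L2 = FGH/DBC/- → run F
t=16: L0/L1/L2 = GH/DBC/- → run G
t=17: L0/L1/L2 = GH/DBC/- → run G
t=18: L0/L1/L2 = GH/DBC/- → run G
t=19: L0/L1/L2 = H/DBCG/- → run H
t=20: L0/L1/L2 = H/DBCG/- → run H
t=21: L0/L1/L2 = H/DBCG/- → run H
t=22: L0/L1/L2 = -/DBCG/- → run D
t=23: L0/L1/L2 = -/BCG/- → run B
t=24: L0/L1/L2 = -/CG/- → run C
t=25: L0/L1/L2 = -/CG/- → run C
t=26: L0/L1/L2 = -/G/- → run G
t=27: L0/L1/L2 = -/G/- → run G
t=28: (idle)
t=29: (idle)
t=30: (idle)
t=31: (idle)
t=32: (idle)
t=33: (idle)
t=34: (idle)
t=35: (idle)
t=36: (idle)
t=37: (idle)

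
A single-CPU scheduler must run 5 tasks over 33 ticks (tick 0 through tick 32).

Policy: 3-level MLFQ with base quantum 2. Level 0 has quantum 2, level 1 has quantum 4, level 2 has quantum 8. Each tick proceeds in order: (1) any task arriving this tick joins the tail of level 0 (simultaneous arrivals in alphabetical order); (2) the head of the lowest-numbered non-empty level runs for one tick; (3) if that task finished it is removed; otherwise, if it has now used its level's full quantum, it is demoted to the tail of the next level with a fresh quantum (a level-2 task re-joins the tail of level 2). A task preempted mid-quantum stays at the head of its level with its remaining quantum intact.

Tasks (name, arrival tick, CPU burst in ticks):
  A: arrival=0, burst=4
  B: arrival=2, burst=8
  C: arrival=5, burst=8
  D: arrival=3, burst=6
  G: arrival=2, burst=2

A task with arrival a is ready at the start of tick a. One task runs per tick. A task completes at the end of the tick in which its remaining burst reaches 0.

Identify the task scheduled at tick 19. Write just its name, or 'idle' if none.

t=0: L0/L1/L2 = A/-/- → run A
t=1: L0/L1/L2 = A/-/- → run A
t=2: L0/L1/L2 = BG/A/- → run B
t=3: L0/L1/L2 = BGD/A/- → run B
t=4: L0/L1/L2 = GD/AB/- → run G
t=5: L0/L1/L2 = GDC/AB/- → run G
t=6: L0/L1/L2 = DC/AB/- → run D
t=7: L0/L1/L2 = DC/AB/- → run D
t=8: L0/L1/L2 = C/ABD/- → run C
t=9: L0/L1/L2 = C/ABD/- → run C
t=10: L0/L1/L2 = -/ABDC/- → run A
t=11: L0/L1/L2 = -/ABDC/- → run A
t=12: L0/L1/L2 = -/BDC/- → run B
t=13: L0/L1/L2 = -/BDC/- → run B
t=14: L0/L1/L2 = -/BDC/- → run B
t=15: L0/L1/L2 = -/BDC/- → run B
t=16: L0/L1/L2 = -/DC/B → run D
t=17: L0/L1/L2 = -/DC/B → run D
t=18: L0/L1/L2 = -/DC/B → run D
t=19: L0/L1/L2 = -/DC/B → run D
t=20: L0/L1/L2 = -/C/B → run C
t=21: L0/L1/L2 = -/C/B → run C
t=22: L0/L1/L2 = -/C/B → run C
t=23: L0/L1/L2 = -/C/B → run C
t=24: L0/L1/L2 = -/-/BC → run B
t=25: L0/L1/L2 = -/-/BC → run B
t=26: L0/L1/L2 = -/-/C → run C
t=27: L0/L1/L2 = -/-/C → run C
t=28: (idle)
t=29: (idle)
t=30: (idle)
t=31: (idle)
t=32: (idle)

running at tick 19 = D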